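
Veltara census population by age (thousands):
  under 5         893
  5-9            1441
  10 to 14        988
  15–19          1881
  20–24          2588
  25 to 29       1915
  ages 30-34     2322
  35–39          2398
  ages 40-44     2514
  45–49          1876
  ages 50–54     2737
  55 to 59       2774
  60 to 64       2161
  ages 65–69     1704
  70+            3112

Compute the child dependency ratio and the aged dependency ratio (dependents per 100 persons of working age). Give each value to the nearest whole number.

0–14: 893 + 1441 + 988 = 3322
15–64: 1881 + 2588 + 1915 + 2322 + 2398 + 2514 + 1876 + 2737 + 2774 + 2161 = 23166
65+: 1704 + 3112 = 4816
Youth dependency ratio = 3322 / 23166 × 100 = 14
Old-age dependency ratio = 4816 / 23166 × 100 = 21

Youth dependency ratio: 14
Old-age dependency ratio: 21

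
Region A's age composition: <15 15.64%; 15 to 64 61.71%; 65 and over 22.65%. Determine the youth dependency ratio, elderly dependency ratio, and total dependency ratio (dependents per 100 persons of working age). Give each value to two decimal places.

Youth dependency ratio = 15.64 / 61.71 × 100 = 25.34
Old-age dependency ratio = 22.65 / 61.71 × 100 = 36.70
Total dependency ratio = (15.64 + 22.65) / 61.71 × 100 = 38.29 / 61.71 × 100 = 62.05

Youth dependency ratio: 25.34
Old-age dependency ratio: 36.70
Total dependency ratio: 62.05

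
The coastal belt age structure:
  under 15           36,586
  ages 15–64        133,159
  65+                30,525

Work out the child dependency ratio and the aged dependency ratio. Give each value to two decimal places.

Youth dependency ratio: 27.48
Old-age dependency ratio: 22.92

Youth dependency ratio = 36,586 / 133,159 × 100 = 27.48
Old-age dependency ratio = 30,525 / 133,159 × 100 = 22.92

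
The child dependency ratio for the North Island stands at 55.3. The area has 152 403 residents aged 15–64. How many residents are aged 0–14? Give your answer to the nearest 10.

Youth dependency ratio = youth / working-age × 100
55.3 = Y / 152 403 × 100
⇒ 84 280

Aged 0–14: 84 280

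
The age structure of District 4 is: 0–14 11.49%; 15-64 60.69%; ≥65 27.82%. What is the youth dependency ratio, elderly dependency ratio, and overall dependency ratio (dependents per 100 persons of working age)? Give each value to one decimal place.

Youth dependency ratio: 18.9
Old-age dependency ratio: 45.8
Total dependency ratio: 64.8

Youth dependency ratio = 11.49 / 60.69 × 100 = 18.9
Old-age dependency ratio = 27.82 / 60.69 × 100 = 45.8
Total dependency ratio = (11.49 + 27.82) / 60.69 × 100 = 39.31 / 60.69 × 100 = 64.8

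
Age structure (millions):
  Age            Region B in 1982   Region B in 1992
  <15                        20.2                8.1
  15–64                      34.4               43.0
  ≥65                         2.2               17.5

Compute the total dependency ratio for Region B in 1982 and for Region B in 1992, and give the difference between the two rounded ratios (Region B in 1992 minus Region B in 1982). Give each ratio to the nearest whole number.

Region B in 1982: (20.2 + 2.2) / 34.4 × 100 = 22.4 / 34.4 × 100 = 65
Region B in 1992: (8.1 + 17.5) / 43.0 × 100 = 25.6 / 43.0 × 100 = 60

Region B in 1982: 65
Region B in 1992: 60
Difference: -5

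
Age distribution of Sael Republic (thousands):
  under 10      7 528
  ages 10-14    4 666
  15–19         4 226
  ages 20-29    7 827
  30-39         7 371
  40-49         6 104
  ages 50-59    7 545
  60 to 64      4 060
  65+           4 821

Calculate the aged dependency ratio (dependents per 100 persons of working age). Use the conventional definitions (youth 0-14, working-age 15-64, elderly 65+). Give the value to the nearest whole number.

0–14: 7 528 + 4 666 = 12 194
15–64: 4 226 + 7 827 + 7 371 + 6 104 + 7 545 + 4 060 = 37 133
65+: 4 821
Old-age dependency ratio = 4 821 / 37 133 × 100 = 13

Old-age dependency ratio: 13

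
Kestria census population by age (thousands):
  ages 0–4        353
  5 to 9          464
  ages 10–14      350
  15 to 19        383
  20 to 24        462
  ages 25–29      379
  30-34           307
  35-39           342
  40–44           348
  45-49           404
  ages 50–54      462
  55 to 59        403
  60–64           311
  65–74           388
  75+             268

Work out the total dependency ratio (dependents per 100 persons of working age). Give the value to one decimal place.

0–14: 353 + 464 + 350 = 1167
15–64: 383 + 462 + 379 + 307 + 342 + 348 + 404 + 462 + 403 + 311 = 3801
65+: 388 + 268 = 656
Total dependency ratio = (1167 + 656) / 3801 × 100 = 1823 / 3801 × 100 = 48.0

Total dependency ratio: 48.0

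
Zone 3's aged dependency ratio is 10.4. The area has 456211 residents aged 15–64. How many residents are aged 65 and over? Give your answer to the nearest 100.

Aged 65 and over: 47400

Old-age dependency ratio = elderly / working-age × 100
10.4 = E / 456211 × 100
⇒ 47400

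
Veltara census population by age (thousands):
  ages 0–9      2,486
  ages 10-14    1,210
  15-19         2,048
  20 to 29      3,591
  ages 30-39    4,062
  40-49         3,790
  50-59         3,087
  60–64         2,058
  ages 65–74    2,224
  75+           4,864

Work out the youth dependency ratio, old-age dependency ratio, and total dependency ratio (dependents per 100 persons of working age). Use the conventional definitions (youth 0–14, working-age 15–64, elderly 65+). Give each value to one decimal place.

Youth dependency ratio: 19.8
Old-age dependency ratio: 38.0
Total dependency ratio: 57.9

0–14: 2,486 + 1,210 = 3,696
15–64: 2,048 + 3,591 + 4,062 + 3,790 + 3,087 + 2,058 = 18,636
65+: 2,224 + 4,864 = 7,088
Youth dependency ratio = 3,696 / 18,636 × 100 = 19.8
Old-age dependency ratio = 7,088 / 18,636 × 100 = 38.0
Total dependency ratio = (3,696 + 7,088) / 18,636 × 100 = 10,784 / 18,636 × 100 = 57.9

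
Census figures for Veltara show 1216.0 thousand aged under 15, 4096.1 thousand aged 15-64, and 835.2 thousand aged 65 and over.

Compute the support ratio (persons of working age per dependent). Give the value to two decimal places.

Support ratio = 4096.1 / (1216.0 + 835.2) = 4096.1 / 2051.2 = 2.00

Support ratio: 2.00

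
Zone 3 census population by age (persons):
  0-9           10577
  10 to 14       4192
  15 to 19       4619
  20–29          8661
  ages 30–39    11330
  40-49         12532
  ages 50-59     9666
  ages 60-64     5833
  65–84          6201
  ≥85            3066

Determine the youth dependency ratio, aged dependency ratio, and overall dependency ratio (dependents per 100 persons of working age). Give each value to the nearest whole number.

Youth dependency ratio: 28
Old-age dependency ratio: 18
Total dependency ratio: 46

0–14: 10577 + 4192 = 14769
15–64: 4619 + 8661 + 11330 + 12532 + 9666 + 5833 = 52641
65+: 6201 + 3066 = 9267
Youth dependency ratio = 14769 / 52641 × 100 = 28
Old-age dependency ratio = 9267 / 52641 × 100 = 18
Total dependency ratio = (14769 + 9267) / 52641 × 100 = 24036 / 52641 × 100 = 46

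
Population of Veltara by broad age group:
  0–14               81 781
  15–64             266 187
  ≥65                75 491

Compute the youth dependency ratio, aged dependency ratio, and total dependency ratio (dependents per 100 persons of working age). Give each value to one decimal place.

Youth dependency ratio: 30.7
Old-age dependency ratio: 28.4
Total dependency ratio: 59.1

Youth dependency ratio = 81 781 / 266 187 × 100 = 30.7
Old-age dependency ratio = 75 491 / 266 187 × 100 = 28.4
Total dependency ratio = (81 781 + 75 491) / 266 187 × 100 = 157 272 / 266 187 × 100 = 59.1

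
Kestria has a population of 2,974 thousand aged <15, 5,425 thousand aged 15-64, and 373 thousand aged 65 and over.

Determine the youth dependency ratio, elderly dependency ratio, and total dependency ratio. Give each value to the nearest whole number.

Youth dependency ratio: 55
Old-age dependency ratio: 7
Total dependency ratio: 62

Youth dependency ratio = 2,974 / 5,425 × 100 = 55
Old-age dependency ratio = 373 / 5,425 × 100 = 7
Total dependency ratio = (2,974 + 373) / 5,425 × 100 = 3,347 / 5,425 × 100 = 62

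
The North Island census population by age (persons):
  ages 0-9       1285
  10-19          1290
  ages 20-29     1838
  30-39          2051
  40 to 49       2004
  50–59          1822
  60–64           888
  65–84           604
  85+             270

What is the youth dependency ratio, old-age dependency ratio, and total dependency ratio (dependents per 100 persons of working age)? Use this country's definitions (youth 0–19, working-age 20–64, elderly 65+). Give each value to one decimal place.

Youth dependency ratio: 29.9
Old-age dependency ratio: 10.2
Total dependency ratio: 40.1

0–19: 1285 + 1290 = 2575
20–64: 1838 + 2051 + 2004 + 1822 + 888 = 8603
65+: 604 + 270 = 874
Youth dependency ratio = 2575 / 8603 × 100 = 29.9
Old-age dependency ratio = 874 / 8603 × 100 = 10.2
Total dependency ratio = (2575 + 874) / 8603 × 100 = 3449 / 8603 × 100 = 40.1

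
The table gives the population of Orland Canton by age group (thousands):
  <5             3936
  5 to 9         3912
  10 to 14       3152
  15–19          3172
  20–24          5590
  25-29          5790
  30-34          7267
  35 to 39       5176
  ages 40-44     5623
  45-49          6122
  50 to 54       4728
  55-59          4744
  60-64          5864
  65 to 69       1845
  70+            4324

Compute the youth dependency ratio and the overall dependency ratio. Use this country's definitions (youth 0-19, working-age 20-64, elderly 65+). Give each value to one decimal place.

0–19: 3936 + 3912 + 3152 + 3172 = 14172
20–64: 5590 + 5790 + 7267 + 5176 + 5623 + 6122 + 4728 + 4744 + 5864 = 50904
65+: 1845 + 4324 = 6169
Youth dependency ratio = 14172 / 50904 × 100 = 27.8
Total dependency ratio = (14172 + 6169) / 50904 × 100 = 20341 / 50904 × 100 = 40.0

Youth dependency ratio: 27.8
Total dependency ratio: 40.0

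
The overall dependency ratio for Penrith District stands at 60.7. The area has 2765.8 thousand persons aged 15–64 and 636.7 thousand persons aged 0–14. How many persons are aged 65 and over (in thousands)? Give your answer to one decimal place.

Total dependency ratio = (youth + elderly) / working-age × 100
60.7 = (636.7 + E) / 2765.8 × 100
⇒ 1042.1

Aged 65 and over: 1042.1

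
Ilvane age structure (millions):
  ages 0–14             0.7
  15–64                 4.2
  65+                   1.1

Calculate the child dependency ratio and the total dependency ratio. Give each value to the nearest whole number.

Youth dependency ratio: 17
Total dependency ratio: 43

Youth dependency ratio = 0.7 / 4.2 × 100 = 17
Total dependency ratio = (0.7 + 1.1) / 4.2 × 100 = 1.8 / 4.2 × 100 = 43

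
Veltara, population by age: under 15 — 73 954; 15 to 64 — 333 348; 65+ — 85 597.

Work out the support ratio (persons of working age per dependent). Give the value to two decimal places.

Support ratio: 2.09

Support ratio = 333 348 / (73 954 + 85 597) = 333 348 / 159 551 = 2.09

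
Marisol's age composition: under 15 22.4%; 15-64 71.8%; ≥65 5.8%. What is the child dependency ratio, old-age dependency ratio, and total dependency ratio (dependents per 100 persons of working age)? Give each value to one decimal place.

Youth dependency ratio: 31.2
Old-age dependency ratio: 8.1
Total dependency ratio: 39.3

Youth dependency ratio = 22.4 / 71.8 × 100 = 31.2
Old-age dependency ratio = 5.8 / 71.8 × 100 = 8.1
Total dependency ratio = (22.4 + 5.8) / 71.8 × 100 = 28.2 / 71.8 × 100 = 39.3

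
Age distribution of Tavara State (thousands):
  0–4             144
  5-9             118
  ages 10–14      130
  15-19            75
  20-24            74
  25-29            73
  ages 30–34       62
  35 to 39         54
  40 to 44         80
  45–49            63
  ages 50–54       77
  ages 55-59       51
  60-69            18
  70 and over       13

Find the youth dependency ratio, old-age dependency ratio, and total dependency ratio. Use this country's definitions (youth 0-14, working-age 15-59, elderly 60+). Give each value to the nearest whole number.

Youth dependency ratio: 64
Old-age dependency ratio: 5
Total dependency ratio: 69

0–14: 144 + 118 + 130 = 392
15–59: 75 + 74 + 73 + 62 + 54 + 80 + 63 + 77 + 51 = 609
60+: 18 + 13 = 31
Youth dependency ratio = 392 / 609 × 100 = 64
Old-age dependency ratio = 31 / 609 × 100 = 5
Total dependency ratio = (392 + 31) / 609 × 100 = 423 / 609 × 100 = 69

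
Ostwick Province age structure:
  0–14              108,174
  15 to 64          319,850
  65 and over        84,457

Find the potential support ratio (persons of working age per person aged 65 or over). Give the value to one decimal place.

Potential support ratio: 3.8

Potential support ratio = 319,850 / 84,457 = 3.8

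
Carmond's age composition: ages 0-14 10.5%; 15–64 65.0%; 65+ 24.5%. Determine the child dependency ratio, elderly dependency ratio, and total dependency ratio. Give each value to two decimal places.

Youth dependency ratio: 16.15
Old-age dependency ratio: 37.69
Total dependency ratio: 53.85

Youth dependency ratio = 10.5 / 65.0 × 100 = 16.15
Old-age dependency ratio = 24.5 / 65.0 × 100 = 37.69
Total dependency ratio = (10.5 + 24.5) / 65.0 × 100 = 35.0 / 65.0 × 100 = 53.85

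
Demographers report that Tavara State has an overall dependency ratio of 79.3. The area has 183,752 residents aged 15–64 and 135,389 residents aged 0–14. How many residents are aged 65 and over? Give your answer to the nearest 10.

Total dependency ratio = (youth + elderly) / working-age × 100
79.3 = (135,389 + E) / 183,752 × 100
⇒ 10,330

Aged 65 and over: 10,330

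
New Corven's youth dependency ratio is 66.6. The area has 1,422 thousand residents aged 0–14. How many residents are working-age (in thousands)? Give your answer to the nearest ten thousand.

Youth dependency ratio = youth / working-age × 100
66.6 = 1,422 / W × 100
⇒ 2,140

Working-age: 2,140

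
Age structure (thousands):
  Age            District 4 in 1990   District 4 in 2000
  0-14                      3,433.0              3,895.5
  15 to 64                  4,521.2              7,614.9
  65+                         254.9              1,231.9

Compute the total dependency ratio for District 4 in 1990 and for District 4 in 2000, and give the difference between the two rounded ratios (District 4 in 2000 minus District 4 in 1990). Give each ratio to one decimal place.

District 4 in 1990: 81.6
District 4 in 2000: 67.3
Difference: -14.3

District 4 in 1990: (3,433.0 + 254.9) / 4,521.2 × 100 = 3,687.9 / 4,521.2 × 100 = 81.6
District 4 in 2000: (3,895.5 + 1,231.9) / 7,614.9 × 100 = 5,127.4 / 7,614.9 × 100 = 67.3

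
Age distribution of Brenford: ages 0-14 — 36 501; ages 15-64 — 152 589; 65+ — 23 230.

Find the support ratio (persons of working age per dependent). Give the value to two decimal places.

Support ratio: 2.55

Support ratio = 152 589 / (36 501 + 23 230) = 152 589 / 59 731 = 2.55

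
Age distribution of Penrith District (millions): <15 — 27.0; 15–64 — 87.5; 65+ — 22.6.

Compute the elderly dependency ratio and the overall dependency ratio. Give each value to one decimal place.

Old-age dependency ratio: 25.8
Total dependency ratio: 56.7

Old-age dependency ratio = 22.6 / 87.5 × 100 = 25.8
Total dependency ratio = (27.0 + 22.6) / 87.5 × 100 = 49.6 / 87.5 × 100 = 56.7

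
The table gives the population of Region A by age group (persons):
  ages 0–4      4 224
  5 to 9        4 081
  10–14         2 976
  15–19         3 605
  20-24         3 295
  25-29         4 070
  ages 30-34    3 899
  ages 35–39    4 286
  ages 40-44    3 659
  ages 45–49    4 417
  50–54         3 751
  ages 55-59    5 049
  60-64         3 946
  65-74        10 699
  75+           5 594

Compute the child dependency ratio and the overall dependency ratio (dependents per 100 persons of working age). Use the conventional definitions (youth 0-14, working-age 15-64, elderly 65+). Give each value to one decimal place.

0–14: 4 224 + 4 081 + 2 976 = 11 281
15–64: 3 605 + 3 295 + 4 070 + 3 899 + 4 286 + 3 659 + 4 417 + 3 751 + 5 049 + 3 946 = 39 977
65+: 10 699 + 5 594 = 16 293
Youth dependency ratio = 11 281 / 39 977 × 100 = 28.2
Total dependency ratio = (11 281 + 16 293) / 39 977 × 100 = 27 574 / 39 977 × 100 = 69.0

Youth dependency ratio: 28.2
Total dependency ratio: 69.0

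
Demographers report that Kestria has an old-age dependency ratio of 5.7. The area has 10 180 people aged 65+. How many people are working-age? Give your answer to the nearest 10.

Old-age dependency ratio = elderly / working-age × 100
5.7 = 10 180 / W × 100
⇒ 178 600

Working-age: 178 600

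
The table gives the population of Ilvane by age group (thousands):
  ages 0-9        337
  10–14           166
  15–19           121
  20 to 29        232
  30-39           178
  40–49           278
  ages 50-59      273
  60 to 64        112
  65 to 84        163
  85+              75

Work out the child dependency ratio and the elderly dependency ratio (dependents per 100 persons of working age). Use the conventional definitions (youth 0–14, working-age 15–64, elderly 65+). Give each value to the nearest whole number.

Youth dependency ratio: 42
Old-age dependency ratio: 20

0–14: 337 + 166 = 503
15–64: 121 + 232 + 178 + 278 + 273 + 112 = 1 194
65+: 163 + 75 = 238
Youth dependency ratio = 503 / 1 194 × 100 = 42
Old-age dependency ratio = 238 / 1 194 × 100 = 20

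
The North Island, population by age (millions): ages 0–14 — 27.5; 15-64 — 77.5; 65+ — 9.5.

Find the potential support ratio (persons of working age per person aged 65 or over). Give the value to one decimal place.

Potential support ratio = 77.5 / 9.5 = 8.2

Potential support ratio: 8.2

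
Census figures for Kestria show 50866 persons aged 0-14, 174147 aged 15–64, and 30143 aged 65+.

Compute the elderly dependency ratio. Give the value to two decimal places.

Old-age dependency ratio = 30143 / 174147 × 100 = 17.31

Old-age dependency ratio: 17.31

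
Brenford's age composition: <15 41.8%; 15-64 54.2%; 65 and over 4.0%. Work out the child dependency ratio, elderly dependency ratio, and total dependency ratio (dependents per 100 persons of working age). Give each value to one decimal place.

Youth dependency ratio: 77.1
Old-age dependency ratio: 7.4
Total dependency ratio: 84.5

Youth dependency ratio = 41.8 / 54.2 × 100 = 77.1
Old-age dependency ratio = 4.0 / 54.2 × 100 = 7.4
Total dependency ratio = (41.8 + 4.0) / 54.2 × 100 = 45.8 / 54.2 × 100 = 84.5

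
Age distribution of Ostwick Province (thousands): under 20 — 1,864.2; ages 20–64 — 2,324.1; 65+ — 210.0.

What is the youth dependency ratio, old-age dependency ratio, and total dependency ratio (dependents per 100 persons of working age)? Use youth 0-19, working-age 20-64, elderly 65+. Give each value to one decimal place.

Youth dependency ratio = 1,864.2 / 2,324.1 × 100 = 80.2
Old-age dependency ratio = 210.0 / 2,324.1 × 100 = 9.0
Total dependency ratio = (1,864.2 + 210.0) / 2,324.1 × 100 = 2,074.2 / 2,324.1 × 100 = 89.2

Youth dependency ratio: 80.2
Old-age dependency ratio: 9.0
Total dependency ratio: 89.2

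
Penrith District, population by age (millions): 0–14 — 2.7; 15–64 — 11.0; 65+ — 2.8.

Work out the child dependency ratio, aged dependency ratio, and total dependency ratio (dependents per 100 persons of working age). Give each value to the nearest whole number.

Youth dependency ratio: 25
Old-age dependency ratio: 25
Total dependency ratio: 50

Youth dependency ratio = 2.7 / 11.0 × 100 = 25
Old-age dependency ratio = 2.8 / 11.0 × 100 = 25
Total dependency ratio = (2.7 + 2.8) / 11.0 × 100 = 5.5 / 11.0 × 100 = 50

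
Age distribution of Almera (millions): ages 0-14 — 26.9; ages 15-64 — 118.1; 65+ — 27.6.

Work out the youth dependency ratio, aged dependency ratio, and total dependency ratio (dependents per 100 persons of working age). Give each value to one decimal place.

Youth dependency ratio: 22.8
Old-age dependency ratio: 23.4
Total dependency ratio: 46.1

Youth dependency ratio = 26.9 / 118.1 × 100 = 22.8
Old-age dependency ratio = 27.6 / 118.1 × 100 = 23.4
Total dependency ratio = (26.9 + 27.6) / 118.1 × 100 = 54.5 / 118.1 × 100 = 46.1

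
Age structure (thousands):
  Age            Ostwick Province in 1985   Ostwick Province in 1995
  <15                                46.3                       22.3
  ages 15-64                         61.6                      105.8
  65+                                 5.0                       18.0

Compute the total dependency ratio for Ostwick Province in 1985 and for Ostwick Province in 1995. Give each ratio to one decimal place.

Ostwick Province in 1985: (46.3 + 5.0) / 61.6 × 100 = 51.3 / 61.6 × 100 = 83.3
Ostwick Province in 1995: (22.3 + 18.0) / 105.8 × 100 = 40.3 / 105.8 × 100 = 38.1

Ostwick Province in 1985: 83.3
Ostwick Province in 1995: 38.1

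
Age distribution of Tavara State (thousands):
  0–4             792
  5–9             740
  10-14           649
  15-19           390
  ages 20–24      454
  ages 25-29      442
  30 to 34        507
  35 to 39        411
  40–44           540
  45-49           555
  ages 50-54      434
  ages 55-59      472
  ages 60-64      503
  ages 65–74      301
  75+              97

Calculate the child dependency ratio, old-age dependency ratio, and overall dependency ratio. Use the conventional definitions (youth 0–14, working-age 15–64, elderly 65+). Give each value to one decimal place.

Youth dependency ratio: 46.3
Old-age dependency ratio: 8.5
Total dependency ratio: 54.8

0–14: 792 + 740 + 649 = 2181
15–64: 390 + 454 + 442 + 507 + 411 + 540 + 555 + 434 + 472 + 503 = 4708
65+: 301 + 97 = 398
Youth dependency ratio = 2181 / 4708 × 100 = 46.3
Old-age dependency ratio = 398 / 4708 × 100 = 8.5
Total dependency ratio = (2181 + 398) / 4708 × 100 = 2579 / 4708 × 100 = 54.8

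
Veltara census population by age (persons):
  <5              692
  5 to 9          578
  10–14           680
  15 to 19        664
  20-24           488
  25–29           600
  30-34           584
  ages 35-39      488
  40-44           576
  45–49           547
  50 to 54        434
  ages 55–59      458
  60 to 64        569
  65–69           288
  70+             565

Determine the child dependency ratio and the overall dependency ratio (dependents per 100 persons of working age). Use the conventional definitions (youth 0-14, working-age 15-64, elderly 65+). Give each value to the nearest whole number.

Youth dependency ratio: 36
Total dependency ratio: 52

0–14: 692 + 578 + 680 = 1950
15–64: 664 + 488 + 600 + 584 + 488 + 576 + 547 + 434 + 458 + 569 = 5408
65+: 288 + 565 = 853
Youth dependency ratio = 1950 / 5408 × 100 = 36
Total dependency ratio = (1950 + 853) / 5408 × 100 = 2803 / 5408 × 100 = 52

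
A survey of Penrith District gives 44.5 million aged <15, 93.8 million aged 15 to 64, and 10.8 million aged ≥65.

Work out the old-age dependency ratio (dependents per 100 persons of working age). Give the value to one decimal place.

Old-age dependency ratio = 10.8 / 93.8 × 100 = 11.5

Old-age dependency ratio: 11.5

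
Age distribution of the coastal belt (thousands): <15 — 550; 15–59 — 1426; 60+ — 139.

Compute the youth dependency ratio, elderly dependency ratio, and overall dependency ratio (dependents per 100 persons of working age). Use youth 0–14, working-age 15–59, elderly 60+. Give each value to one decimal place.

Youth dependency ratio = 550 / 1426 × 100 = 38.6
Old-age dependency ratio = 139 / 1426 × 100 = 9.7
Total dependency ratio = (550 + 139) / 1426 × 100 = 689 / 1426 × 100 = 48.3

Youth dependency ratio: 38.6
Old-age dependency ratio: 9.7
Total dependency ratio: 48.3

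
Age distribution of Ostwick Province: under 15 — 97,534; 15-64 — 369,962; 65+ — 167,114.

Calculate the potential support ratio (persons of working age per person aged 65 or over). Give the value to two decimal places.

Potential support ratio = 369,962 / 167,114 = 2.21

Potential support ratio: 2.21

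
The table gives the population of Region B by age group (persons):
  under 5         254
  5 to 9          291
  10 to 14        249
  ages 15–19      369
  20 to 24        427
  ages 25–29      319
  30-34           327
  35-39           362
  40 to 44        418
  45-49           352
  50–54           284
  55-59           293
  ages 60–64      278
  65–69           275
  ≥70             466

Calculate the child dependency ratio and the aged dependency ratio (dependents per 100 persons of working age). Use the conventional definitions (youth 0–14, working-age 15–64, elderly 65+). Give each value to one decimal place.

Youth dependency ratio: 23.2
Old-age dependency ratio: 21.6

0–14: 254 + 291 + 249 = 794
15–64: 369 + 427 + 319 + 327 + 362 + 418 + 352 + 284 + 293 + 278 = 3429
65+: 275 + 466 = 741
Youth dependency ratio = 794 / 3429 × 100 = 23.2
Old-age dependency ratio = 741 / 3429 × 100 = 21.6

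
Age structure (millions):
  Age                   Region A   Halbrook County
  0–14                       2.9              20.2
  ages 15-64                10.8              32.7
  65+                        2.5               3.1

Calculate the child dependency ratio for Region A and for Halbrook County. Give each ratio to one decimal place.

Region A: 2.9 / 10.8 × 100 = 26.9
Halbrook County: 20.2 / 32.7 × 100 = 61.8

Region A: 26.9
Halbrook County: 61.8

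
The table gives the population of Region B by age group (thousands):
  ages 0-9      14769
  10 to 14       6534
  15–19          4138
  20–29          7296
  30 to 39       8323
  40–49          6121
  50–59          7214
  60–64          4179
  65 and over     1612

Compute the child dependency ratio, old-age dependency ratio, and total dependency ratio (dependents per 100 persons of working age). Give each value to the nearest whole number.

Youth dependency ratio: 57
Old-age dependency ratio: 4
Total dependency ratio: 61

0–14: 14769 + 6534 = 21303
15–64: 4138 + 7296 + 8323 + 6121 + 7214 + 4179 = 37271
65+: 1612
Youth dependency ratio = 21303 / 37271 × 100 = 57
Old-age dependency ratio = 1612 / 37271 × 100 = 4
Total dependency ratio = (21303 + 1612) / 37271 × 100 = 22915 / 37271 × 100 = 61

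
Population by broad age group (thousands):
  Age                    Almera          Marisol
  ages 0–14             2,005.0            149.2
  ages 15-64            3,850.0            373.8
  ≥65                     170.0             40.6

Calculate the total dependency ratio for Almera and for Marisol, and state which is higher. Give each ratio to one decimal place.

Almera: 56.5
Marisol: 50.8
Higher: Almera

Almera: (2,005.0 + 170.0) / 3,850.0 × 100 = 2,175.0 / 3,850.0 × 100 = 56.5
Marisol: (149.2 + 40.6) / 373.8 × 100 = 189.8 / 373.8 × 100 = 50.8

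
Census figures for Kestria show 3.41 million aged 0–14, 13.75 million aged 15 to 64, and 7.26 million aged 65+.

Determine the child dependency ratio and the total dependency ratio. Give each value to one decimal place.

Youth dependency ratio: 24.8
Total dependency ratio: 77.6

Youth dependency ratio = 3.41 / 13.75 × 100 = 24.8
Total dependency ratio = (3.41 + 7.26) / 13.75 × 100 = 10.67 / 13.75 × 100 = 77.6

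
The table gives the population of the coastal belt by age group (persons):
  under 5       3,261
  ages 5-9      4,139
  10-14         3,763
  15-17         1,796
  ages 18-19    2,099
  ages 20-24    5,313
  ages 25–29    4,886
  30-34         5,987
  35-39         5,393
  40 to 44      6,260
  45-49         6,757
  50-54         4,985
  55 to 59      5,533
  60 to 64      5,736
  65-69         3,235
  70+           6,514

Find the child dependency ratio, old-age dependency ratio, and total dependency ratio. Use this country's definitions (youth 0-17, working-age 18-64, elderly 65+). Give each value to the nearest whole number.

0–17: 3,261 + 4,139 + 3,763 + 1,796 = 12,959
18–64: 2,099 + 5,313 + 4,886 + 5,987 + 5,393 + 6,260 + 6,757 + 4,985 + 5,533 + 5,736 = 52,949
65+: 3,235 + 6,514 = 9,749
Youth dependency ratio = 12,959 / 52,949 × 100 = 24
Old-age dependency ratio = 9,749 / 52,949 × 100 = 18
Total dependency ratio = (12,959 + 9,749) / 52,949 × 100 = 22,708 / 52,949 × 100 = 43

Youth dependency ratio: 24
Old-age dependency ratio: 18
Total dependency ratio: 43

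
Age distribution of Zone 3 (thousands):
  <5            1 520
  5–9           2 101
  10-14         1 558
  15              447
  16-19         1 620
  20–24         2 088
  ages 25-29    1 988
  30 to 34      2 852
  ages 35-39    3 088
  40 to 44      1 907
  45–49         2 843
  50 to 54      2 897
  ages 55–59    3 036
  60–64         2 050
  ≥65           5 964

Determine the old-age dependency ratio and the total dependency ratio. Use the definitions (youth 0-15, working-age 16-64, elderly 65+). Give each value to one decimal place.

Old-age dependency ratio: 24.5
Total dependency ratio: 47.6

0–15: 1 520 + 2 101 + 1 558 + 447 = 5 626
16–64: 1 620 + 2 088 + 1 988 + 2 852 + 3 088 + 1 907 + 2 843 + 2 897 + 3 036 + 2 050 = 24 369
65+: 5 964
Old-age dependency ratio = 5 964 / 24 369 × 100 = 24.5
Total dependency ratio = (5 626 + 5 964) / 24 369 × 100 = 11 590 / 24 369 × 100 = 47.6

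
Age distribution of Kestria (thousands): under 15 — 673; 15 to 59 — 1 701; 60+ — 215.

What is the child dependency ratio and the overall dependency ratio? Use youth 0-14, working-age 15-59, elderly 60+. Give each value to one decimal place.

Youth dependency ratio: 39.6
Total dependency ratio: 52.2

Youth dependency ratio = 673 / 1 701 × 100 = 39.6
Total dependency ratio = (673 + 215) / 1 701 × 100 = 888 / 1 701 × 100 = 52.2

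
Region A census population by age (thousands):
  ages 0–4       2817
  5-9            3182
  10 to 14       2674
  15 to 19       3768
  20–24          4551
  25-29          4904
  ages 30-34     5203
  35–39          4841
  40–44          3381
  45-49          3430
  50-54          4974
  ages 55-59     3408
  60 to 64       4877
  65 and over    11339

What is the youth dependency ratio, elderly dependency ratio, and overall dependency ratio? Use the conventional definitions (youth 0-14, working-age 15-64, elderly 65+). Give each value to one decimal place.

Youth dependency ratio: 20.0
Old-age dependency ratio: 26.2
Total dependency ratio: 46.2

0–14: 2817 + 3182 + 2674 = 8673
15–64: 3768 + 4551 + 4904 + 5203 + 4841 + 3381 + 3430 + 4974 + 3408 + 4877 = 43337
65+: 11339
Youth dependency ratio = 8673 / 43337 × 100 = 20.0
Old-age dependency ratio = 11339 / 43337 × 100 = 26.2
Total dependency ratio = (8673 + 11339) / 43337 × 100 = 20012 / 43337 × 100 = 46.2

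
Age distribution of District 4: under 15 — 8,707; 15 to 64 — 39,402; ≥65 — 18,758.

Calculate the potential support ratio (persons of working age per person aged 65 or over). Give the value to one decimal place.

Potential support ratio = 39,402 / 18,758 = 2.1

Potential support ratio: 2.1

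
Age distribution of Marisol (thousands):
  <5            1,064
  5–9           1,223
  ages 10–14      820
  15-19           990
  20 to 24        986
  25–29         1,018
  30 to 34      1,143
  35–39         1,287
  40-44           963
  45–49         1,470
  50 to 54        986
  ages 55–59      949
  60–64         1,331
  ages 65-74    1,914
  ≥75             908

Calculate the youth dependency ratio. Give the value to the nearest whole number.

Youth dependency ratio: 28

0–14: 1,064 + 1,223 + 820 = 3,107
15–64: 990 + 986 + 1,018 + 1,143 + 1,287 + 963 + 1,470 + 986 + 949 + 1,331 = 11,123
65+: 1,914 + 908 = 2,822
Youth dependency ratio = 3,107 / 11,123 × 100 = 28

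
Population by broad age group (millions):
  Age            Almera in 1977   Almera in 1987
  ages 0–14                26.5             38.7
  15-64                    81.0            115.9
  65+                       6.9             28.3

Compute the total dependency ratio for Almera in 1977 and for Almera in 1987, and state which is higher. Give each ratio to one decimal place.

Almera in 1977: 41.2
Almera in 1987: 57.8
Higher: Almera in 1987

Almera in 1977: (26.5 + 6.9) / 81.0 × 100 = 33.4 / 81.0 × 100 = 41.2
Almera in 1987: (38.7 + 28.3) / 115.9 × 100 = 67.0 / 115.9 × 100 = 57.8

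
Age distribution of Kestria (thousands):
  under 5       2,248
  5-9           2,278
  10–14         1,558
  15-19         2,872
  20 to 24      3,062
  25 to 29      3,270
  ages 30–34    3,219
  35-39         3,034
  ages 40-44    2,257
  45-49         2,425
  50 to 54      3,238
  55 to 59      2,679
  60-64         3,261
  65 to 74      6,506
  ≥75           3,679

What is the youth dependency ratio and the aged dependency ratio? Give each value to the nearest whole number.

0–14: 2,248 + 2,278 + 1,558 = 6,084
15–64: 2,872 + 3,062 + 3,270 + 3,219 + 3,034 + 2,257 + 2,425 + 3,238 + 2,679 + 3,261 = 29,317
65+: 6,506 + 3,679 = 10,185
Youth dependency ratio = 6,084 / 29,317 × 100 = 21
Old-age dependency ratio = 10,185 / 29,317 × 100 = 35

Youth dependency ratio: 21
Old-age dependency ratio: 35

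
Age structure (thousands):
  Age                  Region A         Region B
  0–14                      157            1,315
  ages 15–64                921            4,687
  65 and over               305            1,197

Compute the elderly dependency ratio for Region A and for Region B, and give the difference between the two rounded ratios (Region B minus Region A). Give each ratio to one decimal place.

Region A: 305 / 921 × 100 = 33.1
Region B: 1,197 / 4,687 × 100 = 25.5

Region A: 33.1
Region B: 25.5
Difference: -7.6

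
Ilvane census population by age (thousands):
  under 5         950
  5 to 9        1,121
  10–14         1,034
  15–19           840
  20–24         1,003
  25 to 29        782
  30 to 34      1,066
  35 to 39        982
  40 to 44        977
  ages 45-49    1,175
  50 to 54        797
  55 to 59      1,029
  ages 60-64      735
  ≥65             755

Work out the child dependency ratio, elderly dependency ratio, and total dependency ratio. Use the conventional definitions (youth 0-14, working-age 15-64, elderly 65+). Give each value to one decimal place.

0–14: 950 + 1,121 + 1,034 = 3,105
15–64: 840 + 1,003 + 782 + 1,066 + 982 + 977 + 1,175 + 797 + 1,029 + 735 = 9,386
65+: 755
Youth dependency ratio = 3,105 / 9,386 × 100 = 33.1
Old-age dependency ratio = 755 / 9,386 × 100 = 8.0
Total dependency ratio = (3,105 + 755) / 9,386 × 100 = 3,860 / 9,386 × 100 = 41.1

Youth dependency ratio: 33.1
Old-age dependency ratio: 8.0
Total dependency ratio: 41.1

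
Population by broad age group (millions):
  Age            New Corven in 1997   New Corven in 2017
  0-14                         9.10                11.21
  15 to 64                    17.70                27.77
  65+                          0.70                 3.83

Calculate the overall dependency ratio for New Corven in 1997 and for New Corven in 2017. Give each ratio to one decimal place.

New Corven in 1997: (9.10 + 0.70) / 17.70 × 100 = 9.80 / 17.70 × 100 = 55.4
New Corven in 2017: (11.21 + 3.83) / 27.77 × 100 = 15.04 / 27.77 × 100 = 54.2

New Corven in 1997: 55.4
New Corven in 2017: 54.2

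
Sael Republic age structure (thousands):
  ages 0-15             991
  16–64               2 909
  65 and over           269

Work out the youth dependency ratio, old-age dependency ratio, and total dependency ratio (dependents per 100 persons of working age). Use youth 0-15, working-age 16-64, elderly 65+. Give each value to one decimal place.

Youth dependency ratio = 991 / 2 909 × 100 = 34.1
Old-age dependency ratio = 269 / 2 909 × 100 = 9.2
Total dependency ratio = (991 + 269) / 2 909 × 100 = 1 260 / 2 909 × 100 = 43.3

Youth dependency ratio: 34.1
Old-age dependency ratio: 9.2
Total dependency ratio: 43.3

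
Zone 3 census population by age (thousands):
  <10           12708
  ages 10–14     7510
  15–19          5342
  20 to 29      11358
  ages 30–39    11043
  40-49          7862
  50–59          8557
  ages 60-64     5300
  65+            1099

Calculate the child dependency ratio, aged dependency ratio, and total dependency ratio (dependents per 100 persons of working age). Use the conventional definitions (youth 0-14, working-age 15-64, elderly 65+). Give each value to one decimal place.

Youth dependency ratio: 40.9
Old-age dependency ratio: 2.2
Total dependency ratio: 43.1

0–14: 12708 + 7510 = 20218
15–64: 5342 + 11358 + 11043 + 7862 + 8557 + 5300 = 49462
65+: 1099
Youth dependency ratio = 20218 / 49462 × 100 = 40.9
Old-age dependency ratio = 1099 / 49462 × 100 = 2.2
Total dependency ratio = (20218 + 1099) / 49462 × 100 = 21317 / 49462 × 100 = 43.1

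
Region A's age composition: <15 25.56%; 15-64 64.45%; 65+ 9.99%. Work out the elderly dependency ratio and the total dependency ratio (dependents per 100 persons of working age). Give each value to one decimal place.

Old-age dependency ratio: 15.5
Total dependency ratio: 55.2

Old-age dependency ratio = 9.99 / 64.45 × 100 = 15.5
Total dependency ratio = (25.56 + 9.99) / 64.45 × 100 = 35.55 / 64.45 × 100 = 55.2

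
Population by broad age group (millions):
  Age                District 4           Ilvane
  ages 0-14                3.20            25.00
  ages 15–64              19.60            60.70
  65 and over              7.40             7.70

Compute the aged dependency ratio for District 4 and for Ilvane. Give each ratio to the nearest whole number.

District 4: 7.40 / 19.60 × 100 = 38
Ilvane: 7.70 / 60.70 × 100 = 13

District 4: 38
Ilvane: 13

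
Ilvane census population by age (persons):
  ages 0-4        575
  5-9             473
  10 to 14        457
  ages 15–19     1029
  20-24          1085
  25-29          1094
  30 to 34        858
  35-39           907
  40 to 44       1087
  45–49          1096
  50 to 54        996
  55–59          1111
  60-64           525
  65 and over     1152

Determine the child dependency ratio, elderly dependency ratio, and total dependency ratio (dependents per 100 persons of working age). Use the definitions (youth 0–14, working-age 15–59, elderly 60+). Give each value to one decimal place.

Youth dependency ratio: 16.2
Old-age dependency ratio: 18.1
Total dependency ratio: 34.4

0–14: 575 + 473 + 457 = 1505
15–59: 1029 + 1085 + 1094 + 858 + 907 + 1087 + 1096 + 996 + 1111 = 9263
60+: 525 + 1152 = 1677
Youth dependency ratio = 1505 / 9263 × 100 = 16.2
Old-age dependency ratio = 1677 / 9263 × 100 = 18.1
Total dependency ratio = (1505 + 1677) / 9263 × 100 = 3182 / 9263 × 100 = 34.4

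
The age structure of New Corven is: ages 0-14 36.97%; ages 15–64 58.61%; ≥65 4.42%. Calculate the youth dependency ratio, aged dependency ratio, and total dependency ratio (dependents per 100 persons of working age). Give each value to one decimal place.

Youth dependency ratio: 63.1
Old-age dependency ratio: 7.5
Total dependency ratio: 70.6

Youth dependency ratio = 36.97 / 58.61 × 100 = 63.1
Old-age dependency ratio = 4.42 / 58.61 × 100 = 7.5
Total dependency ratio = (36.97 + 4.42) / 58.61 × 100 = 41.39 / 58.61 × 100 = 70.6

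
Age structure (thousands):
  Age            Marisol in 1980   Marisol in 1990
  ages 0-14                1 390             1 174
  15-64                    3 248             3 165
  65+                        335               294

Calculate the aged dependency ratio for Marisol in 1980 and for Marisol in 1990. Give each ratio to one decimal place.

Marisol in 1980: 10.3
Marisol in 1990: 9.3

Marisol in 1980: 335 / 3 248 × 100 = 10.3
Marisol in 1990: 294 / 3 165 × 100 = 9.3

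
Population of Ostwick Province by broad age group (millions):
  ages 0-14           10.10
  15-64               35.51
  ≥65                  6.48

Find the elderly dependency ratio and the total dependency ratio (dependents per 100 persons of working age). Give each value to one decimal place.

Old-age dependency ratio = 6.48 / 35.51 × 100 = 18.2
Total dependency ratio = (10.10 + 6.48) / 35.51 × 100 = 16.58 / 35.51 × 100 = 46.7

Old-age dependency ratio: 18.2
Total dependency ratio: 46.7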